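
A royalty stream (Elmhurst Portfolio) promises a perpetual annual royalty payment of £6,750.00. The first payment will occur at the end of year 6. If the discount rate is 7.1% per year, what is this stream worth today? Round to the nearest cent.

Value at end of year 5: C / r = £6,750.00 / 0.071 = £95,070.4225
Discount to today: PV = £95,070.4225 / (1 + 0.071)^5 = £95,070.4225 / 1.409118 = £67,468.04

£67468.04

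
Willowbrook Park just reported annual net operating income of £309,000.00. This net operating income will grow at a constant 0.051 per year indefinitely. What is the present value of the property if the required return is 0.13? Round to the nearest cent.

D₁ = D₀ × (1 + g) = £309,000.00 × 1.051 = £324,759.0000
Growing perpetuity: P = D₁ / (r − g) = £324,759.0000 / (0.13 − 0.051) = £4,110,873.42

£4110873.42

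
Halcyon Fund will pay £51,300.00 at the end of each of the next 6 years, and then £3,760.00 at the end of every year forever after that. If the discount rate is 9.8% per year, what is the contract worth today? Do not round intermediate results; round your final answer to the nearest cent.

PV of 6-year annuity: £51,300.00 × [1 − (1+0.098)^−6] / 0.098 = 224740.48153
Perpetuity value at year 6: £3,760.00 / 0.098 = 38367.34694
PV of perpetuity: 38367.34694 / (1+0.098)^6 = 21895.14011
Total PV = 224740.48153 + 21895.14011 = 246635.62164

£246635.62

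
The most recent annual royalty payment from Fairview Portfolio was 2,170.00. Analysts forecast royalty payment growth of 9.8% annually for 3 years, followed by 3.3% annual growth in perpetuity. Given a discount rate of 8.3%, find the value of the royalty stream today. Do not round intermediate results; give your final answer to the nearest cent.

53412.96

D_1 = 2382.66000
D_2 = 2616.16068
D_3 = 2872.54443
Terminal value at year 3: TV = D_3×(1+g_2)/(r−g_2) = 2967.33839/0.05 = 59346.76785
P_0 = D_1/(1+r)^1 + D_2/(1+r)^2 + D_3/(1+r)^3 + TV/(1+r)^3
    = 2200.05540 + 2230.52708 + 2261.42081 + 46720.95394 = 53412.95723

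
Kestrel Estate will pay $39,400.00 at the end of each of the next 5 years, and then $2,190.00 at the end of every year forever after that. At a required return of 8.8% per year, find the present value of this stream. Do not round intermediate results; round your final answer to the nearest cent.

$170374.49

PV of 5-year annuity: $39,400.00 × [1 − (1+0.088)^−5] / 0.088 = 154050.85576
Perpetuity value at year 5: $2,190.00 / 0.088 = 24886.36364
PV of perpetuity: 24886.36364 / (1+0.088)^5 = 16323.63840
Total PV = 154050.85576 + 16323.63840 = 170374.49417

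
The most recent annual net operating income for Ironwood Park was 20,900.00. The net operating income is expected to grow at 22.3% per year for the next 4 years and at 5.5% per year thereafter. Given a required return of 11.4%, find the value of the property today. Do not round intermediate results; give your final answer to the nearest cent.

649040.40

D_1 = 25560.70000
D_2 = 31260.73610
D_3 = 38231.88025
D_4 = 46757.58955
Terminal value at year 4: TV = D_4×(1+g_2)/(r−g_2) = 49329.25697/0.059 = 836089.10121
P_0 = D_1/(1+r)^1 + D_2/(1+r)^2 + D_3/(1+r)^3 + D_4/(1+r)^4 + TV/(1+r)^4
    = 22944.97307 + 25190.03776 + 27654.77215 + 30360.66997 + 542889.94605 = 649040.39901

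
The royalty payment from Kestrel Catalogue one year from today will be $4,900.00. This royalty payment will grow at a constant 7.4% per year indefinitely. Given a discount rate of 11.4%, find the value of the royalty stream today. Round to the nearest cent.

Growing perpetuity: P = D₁ / (r − g) = $4,900.0000 / (0.114 − 0.074) = $122,500.00

$122500.00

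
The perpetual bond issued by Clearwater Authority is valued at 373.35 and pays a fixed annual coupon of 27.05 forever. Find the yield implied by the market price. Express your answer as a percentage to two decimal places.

P = C/r ⇒ r = C/P = 27.05/373.35 = 0.072452

7.25%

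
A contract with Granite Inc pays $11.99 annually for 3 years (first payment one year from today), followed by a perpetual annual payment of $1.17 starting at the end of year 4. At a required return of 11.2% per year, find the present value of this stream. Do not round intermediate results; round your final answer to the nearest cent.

PV of 3-year annuity: $11.99 × [1 − (1+0.112)^−3] / 0.112 = 29.19852
Perpetuity value at year 3: $1.17 / 0.112 = 10.44643
PV of perpetuity: 10.44643 / (1+0.112)^3 = 7.59720
Total PV = 29.19852 + 7.59720 = 36.79572

$36.80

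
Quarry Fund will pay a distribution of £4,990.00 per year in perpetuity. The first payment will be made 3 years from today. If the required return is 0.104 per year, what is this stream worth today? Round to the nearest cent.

£39366.70

Value at end of year 2: C / r = £4,990.00 / 0.104 = £47,980.7692
Discount to today: PV = £47,980.7692 / (1 + 0.104)^2 = £47,980.7692 / 1.218816 = £39,366.70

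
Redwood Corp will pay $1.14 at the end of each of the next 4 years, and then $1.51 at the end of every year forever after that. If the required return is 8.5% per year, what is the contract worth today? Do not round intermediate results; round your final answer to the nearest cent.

$16.55

PV of 4-year annuity: $1.14 × [1 − (1+0.085)^−4] / 0.085 = 3.73418
Perpetuity value at year 4: $1.51 / 0.085 = 17.76471
PV of perpetuity: 17.76471 / (1+0.085)^4 = 12.81855
Total PV = 3.73418 + 12.81855 = 16.55274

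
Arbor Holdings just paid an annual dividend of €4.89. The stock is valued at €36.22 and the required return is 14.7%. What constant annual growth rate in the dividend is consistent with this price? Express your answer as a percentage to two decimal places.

1.06%

P = D₀(1+g)/(r−g) ⇒ P(r−g) = D₀(1+g) ⇒ g(P+D₀) = P·r − D₀
g = (P·r − D₀)/(P + D₀) = (€36.22×0.147 − €4.89) / (€36.22 + €4.89) = 0.010565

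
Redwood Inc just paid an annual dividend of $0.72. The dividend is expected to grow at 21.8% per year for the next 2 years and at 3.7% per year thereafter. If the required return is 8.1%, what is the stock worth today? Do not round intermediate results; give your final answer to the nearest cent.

$23.27

D_1 = 0.87696
D_2 = 1.06814
Terminal value at year 2: TV = D_2×(1+g_2)/(r−g_2) = 1.10766/0.044 = 25.17405
P_0 = D_1/(1+r)^1 + D_2/(1+r)^2 + TV/(1+r)^2
    = 0.81125 + 0.91406 + 21.54278 = 23.26809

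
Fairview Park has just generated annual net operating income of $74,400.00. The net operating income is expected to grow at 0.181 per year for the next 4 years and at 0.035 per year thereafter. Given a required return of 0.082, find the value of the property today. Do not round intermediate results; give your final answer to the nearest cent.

$2697637.15

D_1 = 87866.40000
D_2 = 103770.21840
D_3 = 122552.62793
D_4 = 144734.65359
Terminal value at year 4: TV = D_4×(1+g_2)/(r−g_2) = 149800.36646/0.047 = 3187241.83960
P_0 = D_1/(1+r)^1 + D_2/(1+r)^2 + D_3/(1+r)^3 + D_4/(1+r)^4 + TV/(1+r)^4
    = 81207.39372 + 88637.64508 + 96747.74385 + 105599.89416 + 2325444.47779 = 2697637.15459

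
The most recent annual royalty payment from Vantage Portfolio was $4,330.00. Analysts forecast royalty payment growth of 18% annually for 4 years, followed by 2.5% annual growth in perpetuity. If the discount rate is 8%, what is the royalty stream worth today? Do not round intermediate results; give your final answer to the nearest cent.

D_1 = 5109.40000
D_2 = 6029.09200
D_3 = 7114.32856
D_4 = 8394.90770
Terminal value at year 4: TV = D_4×(1+g_2)/(r−g_2) = 8604.78039/0.055 = 156450.55261
P_0 = D_1/(1+r)^1 + D_2/(1+r)^2 + D_3/(1+r)^3 + D_4/(1+r)^4 + TV/(1+r)^4
    = 4730.92593 + 5168.97462 + 5647.58338 + 6170.50777 + 114995.82665 = 136713.81836

$136713.82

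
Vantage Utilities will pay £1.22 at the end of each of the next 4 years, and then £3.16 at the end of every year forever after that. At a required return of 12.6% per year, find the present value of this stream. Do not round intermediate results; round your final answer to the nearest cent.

PV of 4-year annuity: £1.22 × [1 − (1+0.126)^−4] / 0.126 = 3.65922
Perpetuity value at year 4: £3.16 / 0.126 = 25.07937
PV of perpetuity: 25.07937 / (1+0.126)^4 = 15.60138
Total PV = 3.65922 + 15.60138 = 19.26060

£19.26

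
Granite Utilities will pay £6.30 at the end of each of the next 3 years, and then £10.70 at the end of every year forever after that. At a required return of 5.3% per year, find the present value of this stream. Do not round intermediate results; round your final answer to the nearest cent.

PV of 3-year annuity: £6.30 × [1 − (1+0.053)^−3] / 0.053 = 17.06047
Perpetuity value at year 3: £10.70 / 0.053 = 201.88679
PV of perpetuity: 201.88679 / (1+0.053)^3 = 172.91107
Total PV = 17.06047 + 172.91107 = 189.97154

£189.97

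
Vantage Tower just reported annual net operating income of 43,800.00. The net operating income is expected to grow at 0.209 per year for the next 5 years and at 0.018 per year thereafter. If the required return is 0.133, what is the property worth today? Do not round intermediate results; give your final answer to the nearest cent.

D_1 = 52954.20000
D_2 = 64021.62780
D_3 = 77402.14801
D_4 = 93579.19694
D_5 = 113137.24911
Terminal value at year 5: TV = D_5×(1+g_2)/(r−g_2) = 115173.71959/0.115 = 1001510.60513
P_0 = D_1/(1+r)^1 + D_2/(1+r)^2 + D_3/(1+r)^3 + D_4/(1+r)^4 + D_5/(1+r)^5 + TV/(1+r)^5
    = 46738.04060 + 49873.16071 + 53218.58014 + 56788.40546 + 60597.68950 + 536421.28620 = 803637.16262

803637.16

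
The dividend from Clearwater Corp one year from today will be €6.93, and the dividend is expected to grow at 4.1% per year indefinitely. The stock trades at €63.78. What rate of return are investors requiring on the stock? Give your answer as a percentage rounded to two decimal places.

P = D₁/(r − g) ⇒ r = D₁/P + g = €6.9300/€63.78 + 0.041 = 0.108655 + 0.041 = 0.149655

14.97%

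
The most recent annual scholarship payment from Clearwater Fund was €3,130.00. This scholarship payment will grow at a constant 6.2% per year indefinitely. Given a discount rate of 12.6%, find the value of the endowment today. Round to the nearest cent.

€51938.44

D₁ = D₀ × (1 + g) = €3,130.00 × 1.062 = €3,324.0600
Growing perpetuity: P = D₁ / (r − g) = €3,324.0600 / (0.126 − 0.062) = €51,938.44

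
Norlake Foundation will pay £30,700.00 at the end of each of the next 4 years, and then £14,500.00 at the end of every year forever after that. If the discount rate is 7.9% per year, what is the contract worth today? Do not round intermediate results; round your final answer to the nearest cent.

£237320.41

PV of 4-year annuity: £30,700.00 × [1 − (1+0.079)^−4] / 0.079 = 101909.03901
Perpetuity value at year 4: £14,500.00 / 0.079 = 183544.30380
PV of perpetuity: 183544.30380 / (1+0.079)^4 = 135411.37006
Total PV = 101909.03901 + 135411.37006 = 237320.40907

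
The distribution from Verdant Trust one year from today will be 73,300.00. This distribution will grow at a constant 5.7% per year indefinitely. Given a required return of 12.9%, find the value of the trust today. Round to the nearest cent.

1018055.56

Growing perpetuity: P = D₁ / (r − g) = 73,300.0000 / (0.129 − 0.057) = 1,018,055.56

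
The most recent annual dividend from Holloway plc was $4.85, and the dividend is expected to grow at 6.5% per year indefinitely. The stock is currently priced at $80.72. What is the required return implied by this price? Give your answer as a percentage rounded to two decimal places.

D₁ = $4.85 × 1.065 = $5.1653
P = D₁/(r − g) ⇒ r = D₁/P + g = $5.1653/$80.72 + 0.065 = 0.063990 + 0.065 = 0.128990

12.90%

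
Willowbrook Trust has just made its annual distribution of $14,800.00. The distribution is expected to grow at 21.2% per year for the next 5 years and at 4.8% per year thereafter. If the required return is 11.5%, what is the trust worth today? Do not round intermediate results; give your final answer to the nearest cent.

$447011.65

D_1 = 17937.60000
D_2 = 21740.37120
D_3 = 26349.32989
D_4 = 31935.38783
D_5 = 38705.69005
Terminal value at year 5: TV = D_5×(1+g_2)/(r−g_2) = 40563.56317/0.067 = 605426.31604
P_0 = D_1/(1+r)^1 + D_2/(1+r)^2 + D_3/(1+r)^3 + D_4/(1+r)^4 + D_5/(1+r)^5 + TV/(1+r)^5
    = 16087.53363 + 17487.07692 + 19008.37419 + 20662.01751 + 22459.52037 + 351307.12467 = 447011.64729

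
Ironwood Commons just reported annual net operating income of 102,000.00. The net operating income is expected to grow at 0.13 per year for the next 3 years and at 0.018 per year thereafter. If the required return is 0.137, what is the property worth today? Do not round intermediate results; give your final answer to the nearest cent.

1158801.98

D_1 = 115260.00000
D_2 = 130243.80000
D_3 = 147175.49400
Terminal value at year 3: TV = D_3×(1+g_2)/(r−g_2) = 149824.65289/0.119 = 1259030.69657
P_0 = D_1/(1+r)^1 + D_2/(1+r)^2 + D_3/(1+r)^3 + TV/(1+r)^3
    = 101372.03166 + 100747.92944 + 100127.66954 + 856554.34955 = 1158801.98020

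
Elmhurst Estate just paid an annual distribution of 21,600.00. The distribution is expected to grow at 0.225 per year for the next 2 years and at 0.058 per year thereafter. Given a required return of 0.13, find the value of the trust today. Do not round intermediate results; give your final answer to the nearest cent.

D_1 = 26460.00000
D_2 = 32413.50000
Terminal value at year 2: TV = D_2×(1+g_2)/(r−g_2) = 34293.48300/0.072 = 476298.37500
P_0 = D_1/(1+r)^1 + D_2/(1+r)^2 + TV/(1+r)^2
    = 23415.92920 + 25384.52502 + 373011.49268 = 421811.94690

421811.95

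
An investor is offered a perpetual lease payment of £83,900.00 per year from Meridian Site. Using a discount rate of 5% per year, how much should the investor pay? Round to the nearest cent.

£1678000.00

Level perpetuity: PV = C / r = £83,900.00 / 0.05 = £1,678,000.00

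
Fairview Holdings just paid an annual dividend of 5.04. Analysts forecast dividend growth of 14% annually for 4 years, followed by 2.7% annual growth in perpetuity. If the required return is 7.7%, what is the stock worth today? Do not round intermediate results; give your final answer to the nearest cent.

D_1 = 5.74560
D_2 = 6.54998
D_3 = 7.46698
D_4 = 8.51236
Terminal value at year 4: TV = D_4×(1+g_2)/(r−g_2) = 8.74219/0.05 = 174.84386
P_0 = D_1/(1+r)^1 + D_2/(1+r)^2 + D_3/(1+r)^3 + D_4/(1+r)^4 + TV/(1+r)^4
    = 5.33482 + 5.64688 + 5.97720 + 6.32684 + 129.95338 = 153.23913

153.24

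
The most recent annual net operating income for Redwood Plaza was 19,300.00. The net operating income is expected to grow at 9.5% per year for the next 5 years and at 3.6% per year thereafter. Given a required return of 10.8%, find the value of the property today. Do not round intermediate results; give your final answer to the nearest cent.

354948.01

D_1 = 21133.50000
D_2 = 23141.18250
D_3 = 25339.59484
D_4 = 27746.85635
D_5 = 30382.80770
Terminal value at year 5: TV = D_5×(1+g_2)/(r−g_2) = 31476.58878/0.072 = 437174.84413
P_0 = D_1/(1+r)^1 + D_2/(1+r)^2 + D_3/(1+r)^3 + D_4/(1+r)^4 + D_5/(1+r)^5 + TV/(1+r)^5
    = 19073.55596 + 18849.76875 + 18628.60720 + 18410.04051 + 18194.03823 + 261791.99453 = 354948.00517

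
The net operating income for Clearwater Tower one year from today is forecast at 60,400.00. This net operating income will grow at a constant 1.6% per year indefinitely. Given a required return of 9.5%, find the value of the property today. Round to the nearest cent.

764556.96

Growing perpetuity: P = D₁ / (r − g) = 60,400.0000 / (0.095 − 0.016) = 764,556.96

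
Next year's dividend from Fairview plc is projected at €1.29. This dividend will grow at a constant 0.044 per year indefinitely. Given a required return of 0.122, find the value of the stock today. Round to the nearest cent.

Growing perpetuity: P = D₁ / (r − g) = €1.2900 / (0.122 − 0.044) = €16.54

€16.54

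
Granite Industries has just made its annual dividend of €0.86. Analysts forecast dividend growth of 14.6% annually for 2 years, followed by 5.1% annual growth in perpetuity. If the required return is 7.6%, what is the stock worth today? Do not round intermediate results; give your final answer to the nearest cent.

€42.90

D_1 = 0.98556
D_2 = 1.12945
Terminal value at year 2: TV = D_2×(1+g_2)/(r−g_2) = 1.18705/0.025 = 47.48215
P_0 = D_1/(1+r)^1 + D_2/(1+r)^2 + TV/(1+r)^2
    = 0.91595 + 0.97554 + 41.01152 = 42.90300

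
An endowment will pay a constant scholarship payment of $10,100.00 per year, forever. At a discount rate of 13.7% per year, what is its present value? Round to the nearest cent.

$73722.63

Level perpetuity: PV = C / r = $10,100.00 / 0.137 = $73,722.63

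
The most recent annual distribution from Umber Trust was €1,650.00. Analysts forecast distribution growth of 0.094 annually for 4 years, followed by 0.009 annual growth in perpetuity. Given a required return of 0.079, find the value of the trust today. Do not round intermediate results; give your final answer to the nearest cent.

€31966.53

D_1 = 1805.10000
D_2 = 1974.77940
D_3 = 2160.40866
D_4 = 2363.48708
Terminal value at year 4: TV = D_4×(1+g_2)/(r−g_2) = 2384.75846/0.07 = 34067.97802
P_0 = D_1/(1+r)^1 + D_2/(1+r)^2 + D_3/(1+r)^3 + D_4/(1+r)^4 + TV/(1+r)^4
    = 1672.93791 + 1696.19469 + 1719.77478 + 1743.68268 + 25133.94033 = 31966.53038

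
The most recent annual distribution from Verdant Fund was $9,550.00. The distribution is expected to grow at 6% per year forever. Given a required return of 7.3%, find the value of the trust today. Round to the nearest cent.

D₁ = D₀ × (1 + g) = $9,550.00 × 1.06 = $10,123.0000
Growing perpetuity: P = D₁ / (r − g) = $10,123.0000 / (0.073 − 0.06) = $778,692.31

$778692.31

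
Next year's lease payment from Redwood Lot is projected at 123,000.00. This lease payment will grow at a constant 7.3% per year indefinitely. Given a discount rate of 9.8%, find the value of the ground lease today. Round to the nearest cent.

4920000.00

Growing perpetuity: P = D₁ / (r − g) = 123,000.0000 / (0.098 − 0.073) = 4,920,000.00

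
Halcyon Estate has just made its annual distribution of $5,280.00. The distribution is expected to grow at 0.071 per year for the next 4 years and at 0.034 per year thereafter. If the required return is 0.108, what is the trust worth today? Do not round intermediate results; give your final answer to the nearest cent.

$83820.02

D_1 = 5654.88000
D_2 = 6056.37648
D_3 = 6486.37921
D_4 = 6946.91213
Terminal value at year 4: TV = D_4×(1+g_2)/(r−g_2) = 7183.10715/0.074 = 97069.01549
P_0 = D_1/(1+r)^1 + D_2/(1+r)^2 + D_3/(1+r)^3 + D_4/(1+r)^4 + TV/(1+r)^4
    = 5103.68231 + 4933.25249 + 4768.51391 + 4609.27653 + 64405.29641 = 83820.02165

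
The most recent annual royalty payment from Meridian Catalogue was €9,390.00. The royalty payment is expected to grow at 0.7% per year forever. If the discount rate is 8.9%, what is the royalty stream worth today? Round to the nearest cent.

€115313.78

D₁ = D₀ × (1 + g) = €9,390.00 × 1.007 = €9,455.7300
Growing perpetuity: P = D₁ / (r − g) = €9,455.7300 / (0.089 − 0.007) = €115,313.78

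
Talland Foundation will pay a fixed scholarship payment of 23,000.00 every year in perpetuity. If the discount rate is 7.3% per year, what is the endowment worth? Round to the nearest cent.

315068.49

Level perpetuity: PV = C / r = 23,000.00 / 0.073 = 315,068.49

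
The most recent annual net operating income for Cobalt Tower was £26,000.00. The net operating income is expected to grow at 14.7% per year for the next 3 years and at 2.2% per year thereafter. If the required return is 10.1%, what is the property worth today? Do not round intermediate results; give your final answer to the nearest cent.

D_1 = 29822.00000
D_2 = 34205.83400
D_3 = 39234.09160
Terminal value at year 3: TV = D_3×(1+g_2)/(r−g_2) = 40097.24161/0.079 = 507560.02042
P_0 = D_1/(1+r)^1 + D_2/(1+r)^2 + D_3/(1+r)^3 + TV/(1+r)^3
    = 27086.28520 + 28217.95560 + 29396.90743 + 380299.23279 = 465000.38101

£465000.38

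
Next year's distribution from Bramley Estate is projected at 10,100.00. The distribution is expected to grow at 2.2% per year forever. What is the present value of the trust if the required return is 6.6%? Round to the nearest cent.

229545.45

Growing perpetuity: P = D₁ / (r − g) = 10,100.0000 / (0.066 − 0.022) = 229,545.45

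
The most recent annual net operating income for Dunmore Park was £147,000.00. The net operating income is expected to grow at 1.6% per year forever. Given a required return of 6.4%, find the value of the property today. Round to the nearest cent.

£3111500.00

D₁ = D₀ × (1 + g) = £147,000.00 × 1.016 = £149,352.0000
Growing perpetuity: P = D₁ / (r − g) = £149,352.0000 / (0.064 − 0.016) = £3,111,500.00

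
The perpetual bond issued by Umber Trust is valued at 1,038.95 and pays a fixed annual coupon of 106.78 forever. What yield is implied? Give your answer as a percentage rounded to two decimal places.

P = C/r ⇒ r = C/P = 106.78/1,038.95 = 0.102777

10.28%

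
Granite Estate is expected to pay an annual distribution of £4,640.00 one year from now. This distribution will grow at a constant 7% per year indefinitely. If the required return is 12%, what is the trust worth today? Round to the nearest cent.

Growing perpetuity: P = D₁ / (r − g) = £4,640.0000 / (0.12 − 0.07) = £92,800.00

£92800.00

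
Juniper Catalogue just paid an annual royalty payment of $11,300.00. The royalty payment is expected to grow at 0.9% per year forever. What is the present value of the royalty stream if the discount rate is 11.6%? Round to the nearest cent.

$106557.94

D₁ = D₀ × (1 + g) = $11,300.00 × 1.009 = $11,401.7000
Growing perpetuity: P = D₁ / (r − g) = $11,401.7000 / (0.116 − 0.009) = $106,557.94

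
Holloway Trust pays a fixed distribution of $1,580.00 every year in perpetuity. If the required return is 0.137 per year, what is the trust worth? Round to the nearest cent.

Level perpetuity: PV = C / r = $1,580.00 / 0.137 = $11,532.85

$11532.85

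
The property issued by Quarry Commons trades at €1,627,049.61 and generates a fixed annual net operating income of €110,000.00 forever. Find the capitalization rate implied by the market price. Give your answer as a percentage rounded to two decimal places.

6.76%

P = C/r ⇒ r = C/P = €110,000.00/€1,627,049.61 = 0.067607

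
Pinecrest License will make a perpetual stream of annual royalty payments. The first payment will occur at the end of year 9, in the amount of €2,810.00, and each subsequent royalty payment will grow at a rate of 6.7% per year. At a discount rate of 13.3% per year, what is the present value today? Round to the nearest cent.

Value at end of year 8: C₁ / (r − g) = €2,810.00 / (0.133 − 0.067) = €42,575.7576
Discount to today: PV = €42,575.7576 / (1 + 0.133)^8 = €42,575.7576 / 2.715434 = €15,679.17

€15679.17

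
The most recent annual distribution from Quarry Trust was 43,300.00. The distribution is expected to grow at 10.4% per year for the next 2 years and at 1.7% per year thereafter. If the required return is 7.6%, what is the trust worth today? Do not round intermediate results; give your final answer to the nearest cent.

875734.38

D_1 = 47803.20000
D_2 = 52774.73280
Terminal value at year 2: TV = D_2×(1+g_2)/(r−g_2) = 53671.90326/0.059 = 909693.27555
P_0 = D_1/(1+r)^1 + D_2/(1+r)^2 + TV/(1+r)^2
    = 44426.76580 + 45582.85264 + 785724.76503 = 875734.38347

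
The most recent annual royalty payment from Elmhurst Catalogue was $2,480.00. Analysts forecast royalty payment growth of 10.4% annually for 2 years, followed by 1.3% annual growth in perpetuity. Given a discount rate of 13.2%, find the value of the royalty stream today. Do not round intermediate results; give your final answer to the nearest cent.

D_1 = 2737.92000
D_2 = 3022.66368
Terminal value at year 2: TV = D_2×(1+g_2)/(r−g_2) = 3061.95831/0.119 = 25730.74208
P_0 = D_1/(1+r)^1 + D_2/(1+r)^2 + TV/(1+r)^2
    = 2418.65724 + 2358.83180 + 20079.80347 = 24857.29251

$24857.29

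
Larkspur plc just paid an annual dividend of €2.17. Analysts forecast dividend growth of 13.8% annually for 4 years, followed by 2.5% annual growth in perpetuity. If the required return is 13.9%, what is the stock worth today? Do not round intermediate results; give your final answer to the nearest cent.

€28.10

D_1 = 2.46946
D_2 = 2.81025
D_3 = 3.19806
D_4 = 3.63939
Terminal value at year 4: TV = D_4×(1+g_2)/(r−g_2) = 3.73038/0.114 = 32.72260
P_0 = D_1/(1+r)^1 + D_2/(1+r)^2 + D_3/(1+r)^3 + D_4/(1+r)^4 + TV/(1+r)^4
    = 2.16809 + 2.16619 + 2.16429 + 2.16239 + 19.44254 = 28.10350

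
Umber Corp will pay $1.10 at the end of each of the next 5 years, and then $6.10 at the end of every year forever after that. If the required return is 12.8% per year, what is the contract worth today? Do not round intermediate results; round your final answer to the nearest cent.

$29.98

PV of 5-year annuity: $1.10 × [1 − (1+0.128)^−5] / 0.128 = 3.88791
Perpetuity value at year 5: $6.10 / 0.128 = 47.65625
PV of perpetuity: 47.65625 / (1+0.128)^5 = 26.09603
Total PV = 3.88791 + 26.09603 = 29.98393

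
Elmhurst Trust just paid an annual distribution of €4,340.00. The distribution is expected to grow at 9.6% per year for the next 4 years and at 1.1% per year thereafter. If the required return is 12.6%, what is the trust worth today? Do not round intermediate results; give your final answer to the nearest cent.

€50481.82

D_1 = 4756.64000
D_2 = 5213.27744
D_3 = 5713.75207
D_4 = 6262.27227
Terminal value at year 4: TV = D_4×(1+g_2)/(r−g_2) = 6331.15727/0.115 = 55053.54146
P_0 = D_1/(1+r)^1 + D_2/(1+r)^2 + D_3/(1+r)^3 + D_4/(1+r)^4 + TV/(1+r)^4
    = 4224.36945 + 4111.81964 + 4002.26850 + 3895.63612 + 34247.72277 = 50481.81648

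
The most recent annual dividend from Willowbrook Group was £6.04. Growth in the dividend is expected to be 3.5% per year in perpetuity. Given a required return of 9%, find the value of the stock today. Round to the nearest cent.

D₁ = D₀ × (1 + g) = £6.04 × 1.035 = £6.2514
Growing perpetuity: P = D₁ / (r − g) = £6.2514 / (0.09 − 0.035) = £113.66

£113.66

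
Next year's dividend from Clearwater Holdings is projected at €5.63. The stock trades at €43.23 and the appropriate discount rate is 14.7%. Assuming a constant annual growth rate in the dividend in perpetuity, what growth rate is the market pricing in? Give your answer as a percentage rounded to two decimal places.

P = D₁/(r−g) ⇒ g = r − D₁/P = 0.147 − €5.63/€43.23 = 0.016766

1.68%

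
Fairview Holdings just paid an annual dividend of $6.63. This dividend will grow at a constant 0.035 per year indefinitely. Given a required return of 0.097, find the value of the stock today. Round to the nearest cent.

$110.68

D₁ = D₀ × (1 + g) = $6.63 × 1.035 = $6.8621
Growing perpetuity: P = D₁ / (r − g) = $6.8621 / (0.097 − 0.035) = $110.68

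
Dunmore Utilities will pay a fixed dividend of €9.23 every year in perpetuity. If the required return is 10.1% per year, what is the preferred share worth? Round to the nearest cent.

€91.39

Level perpetuity: PV = C / r = €9.23 / 0.101 = €91.39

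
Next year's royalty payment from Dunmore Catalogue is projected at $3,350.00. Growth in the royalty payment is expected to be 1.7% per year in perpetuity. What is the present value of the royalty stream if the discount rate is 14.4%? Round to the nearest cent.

Growing perpetuity: P = D₁ / (r − g) = $3,350.0000 / (0.144 − 0.017) = $26,377.95

$26377.95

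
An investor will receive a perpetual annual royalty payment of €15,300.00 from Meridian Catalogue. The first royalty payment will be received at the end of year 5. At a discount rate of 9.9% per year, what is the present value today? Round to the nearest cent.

€105941.34

Value at end of year 4: C / r = €15,300.00 / 0.099 = €154,545.4545
Discount to today: PV = €154,545.4545 / (1 + 0.099)^4 = €154,545.4545 / 1.458783 = €105,941.34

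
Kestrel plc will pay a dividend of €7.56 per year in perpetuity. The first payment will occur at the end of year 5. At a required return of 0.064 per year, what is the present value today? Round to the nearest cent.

Value at end of year 4: C / r = €7.56 / 0.064 = €118.1250
Discount to today: PV = €118.1250 / (1 + 0.064)^4 = €118.1250 / 1.281641 = €92.17

€92.17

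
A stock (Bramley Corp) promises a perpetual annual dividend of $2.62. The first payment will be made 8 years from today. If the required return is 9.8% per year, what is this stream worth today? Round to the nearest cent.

$13.90

Value at end of year 7: C / r = $2.62 / 0.098 = $26.7347
Discount to today: PV = $26.7347 / (1 + 0.098)^7 = $26.7347 / 1.924050 = $13.90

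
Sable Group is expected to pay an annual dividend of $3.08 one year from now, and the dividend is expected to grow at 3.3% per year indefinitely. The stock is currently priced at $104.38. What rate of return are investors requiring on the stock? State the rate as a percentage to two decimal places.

P = D₁/(r − g) ⇒ r = D₁/P + g = $3.0800/$104.38 + 0.033 = 0.029508 + 0.033 = 0.062508

6.25%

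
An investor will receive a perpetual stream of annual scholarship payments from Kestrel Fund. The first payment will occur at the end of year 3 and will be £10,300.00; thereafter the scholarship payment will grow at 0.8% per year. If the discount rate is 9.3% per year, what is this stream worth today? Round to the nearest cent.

£101432.70

Value at end of year 2: C₁ / (r − g) = £10,300.00 / (0.093 − 0.008) = £121,176.4706
Discount to today: PV = £121,176.4706 / (1 + 0.093)^2 = £121,176.4706 / 1.194649 = £101,432.70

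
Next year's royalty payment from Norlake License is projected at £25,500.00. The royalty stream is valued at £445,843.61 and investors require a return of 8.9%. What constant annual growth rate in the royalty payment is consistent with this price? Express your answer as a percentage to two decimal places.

3.18%

P = D₁/(r−g) ⇒ g = r − D₁/P = 0.089 − £25,500.00/£445,843.61 = 0.031805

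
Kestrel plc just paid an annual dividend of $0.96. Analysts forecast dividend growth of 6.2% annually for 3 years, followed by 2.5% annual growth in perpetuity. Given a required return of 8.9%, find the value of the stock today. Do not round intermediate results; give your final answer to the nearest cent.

$17.00

D_1 = 1.01952
D_2 = 1.08273
D_3 = 1.14986
Terminal value at year 3: TV = D_3×(1+g_2)/(r−g_2) = 1.17861/0.064 = 18.41572
P_0 = D_1/(1+r)^1 + D_2/(1+r)^2 + D_3/(1+r)^3 + TV/(1+r)^3
    = 0.93620 + 0.91299 + 0.89035 + 14.25952 = 16.99906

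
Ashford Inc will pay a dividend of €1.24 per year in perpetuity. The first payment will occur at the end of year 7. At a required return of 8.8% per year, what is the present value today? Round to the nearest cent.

€8.50

Value at end of year 6: C / r = €1.24 / 0.088 = €14.0909
Discount to today: PV = €14.0909 / (1 + 0.088)^6 = €14.0909 / 1.658721 = €8.50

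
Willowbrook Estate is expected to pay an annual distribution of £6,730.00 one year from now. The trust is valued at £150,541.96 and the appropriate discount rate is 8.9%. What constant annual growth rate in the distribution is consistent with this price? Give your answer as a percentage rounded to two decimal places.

4.43%

P = D₁/(r−g) ⇒ g = r − D₁/P = 0.089 − £6,730.00/£150,541.96 = 0.044295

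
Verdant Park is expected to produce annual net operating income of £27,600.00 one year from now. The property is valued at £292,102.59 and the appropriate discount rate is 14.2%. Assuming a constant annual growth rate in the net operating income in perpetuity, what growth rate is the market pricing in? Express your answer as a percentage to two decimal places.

P = D₁/(r−g) ⇒ g = r − D₁/P = 0.142 − £27,600.00/£292,102.59 = 0.047513

4.75%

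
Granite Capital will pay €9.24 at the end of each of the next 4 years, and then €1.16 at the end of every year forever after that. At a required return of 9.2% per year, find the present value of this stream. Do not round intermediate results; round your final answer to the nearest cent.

€38.67

PV of 4-year annuity: €9.24 × [1 − (1+0.092)^−4] / 0.092 = 29.80407
Perpetuity value at year 4: €1.16 / 0.092 = 12.60870
PV of perpetuity: 12.60870 / (1+0.092)^4 = 8.86706
Total PV = 29.80407 + 8.86706 = 38.67113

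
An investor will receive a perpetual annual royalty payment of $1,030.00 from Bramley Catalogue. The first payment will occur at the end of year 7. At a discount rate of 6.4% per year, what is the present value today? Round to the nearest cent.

$11091.94

Value at end of year 6: C / r = $1,030.00 / 0.064 = $16,093.7500
Discount to today: PV = $16,093.7500 / (1 + 0.064)^6 = $16,093.7500 / 1.450941 = $11,091.94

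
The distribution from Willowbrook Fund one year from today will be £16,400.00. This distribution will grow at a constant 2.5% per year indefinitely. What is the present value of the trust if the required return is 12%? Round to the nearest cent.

Growing perpetuity: P = D₁ / (r − g) = £16,400.0000 / (0.12 − 0.025) = £172,631.58

£172631.58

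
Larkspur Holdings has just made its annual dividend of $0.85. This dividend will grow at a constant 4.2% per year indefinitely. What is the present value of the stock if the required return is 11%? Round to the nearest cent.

D₁ = D₀ × (1 + g) = $0.85 × 1.042 = $0.8857
Growing perpetuity: P = D₁ / (r − g) = $0.8857 / (0.11 − 0.042) = $13.03

$13.03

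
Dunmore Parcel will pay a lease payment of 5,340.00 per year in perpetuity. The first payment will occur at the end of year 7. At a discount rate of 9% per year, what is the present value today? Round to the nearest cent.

35378.53

Value at end of year 6: C / r = 5,340.00 / 0.09 = 59,333.3333
Discount to today: PV = 59,333.3333 / (1 + 0.09)^6 = 59,333.3333 / 1.677100 = 35,378.53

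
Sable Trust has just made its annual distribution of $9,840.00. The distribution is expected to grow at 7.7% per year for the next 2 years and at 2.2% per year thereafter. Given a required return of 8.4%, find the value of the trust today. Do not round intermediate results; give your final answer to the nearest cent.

D_1 = 10597.68000
D_2 = 11413.70136
Terminal value at year 2: TV = D_2×(1+g_2)/(r−g_2) = 11664.80279/0.062 = 188141.98048
P_0 = D_1/(1+r)^1 + D_2/(1+r)^2 + TV/(1+r)^2
    = 9776.45756 + 9713.32546 + 160113.20353 = 179602.98655

$179602.99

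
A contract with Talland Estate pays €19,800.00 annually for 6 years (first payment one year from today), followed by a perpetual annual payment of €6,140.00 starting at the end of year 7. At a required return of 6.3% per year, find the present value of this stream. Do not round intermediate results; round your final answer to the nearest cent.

€164002.47

PV of 6-year annuity: €19,800.00 × [1 − (1+0.063)^−6] / 0.063 = 96452.02158
Perpetuity value at year 6: €6,140.00 / 0.063 = 97460.31746
PV of perpetuity: 97460.31746 / (1+0.063)^6 = 67550.44814
Total PV = 96452.02158 + 67550.44814 = 164002.46973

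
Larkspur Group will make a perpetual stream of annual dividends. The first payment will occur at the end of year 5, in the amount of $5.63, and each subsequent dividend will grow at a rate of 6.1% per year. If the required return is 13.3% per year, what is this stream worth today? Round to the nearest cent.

$47.45

Value at end of year 4: C₁ / (r − g) = $5.63 / (0.133 − 0.061) = $78.1944
Discount to today: PV = $78.1944 / (1 + 0.133)^4 = $78.1944 / 1.647857 = $47.45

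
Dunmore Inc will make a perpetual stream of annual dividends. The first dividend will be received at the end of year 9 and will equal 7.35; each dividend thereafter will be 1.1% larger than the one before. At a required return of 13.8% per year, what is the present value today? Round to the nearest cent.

Value at end of year 8: C₁ / (r − g) = 7.35 / (0.138 − 0.011) = 57.8740
Discount to today: PV = 57.8740 / (1 + 0.138)^8 = 57.8740 / 2.812795 = 20.58

20.58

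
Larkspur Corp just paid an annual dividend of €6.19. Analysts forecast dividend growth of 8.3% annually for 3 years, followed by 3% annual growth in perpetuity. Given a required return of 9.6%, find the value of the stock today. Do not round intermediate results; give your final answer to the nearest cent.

D_1 = 6.70377
D_2 = 7.26018
D_3 = 7.86278
Terminal value at year 3: TV = D_3×(1+g_2)/(r−g_2) = 8.09866/0.066 = 122.70699
P_0 = D_1/(1+r)^1 + D_2/(1+r)^2 + D_3/(1+r)^3 + TV/(1+r)^3
    = 6.11658 + 6.04403 + 5.97234 + 93.20466 = 111.33761

€111.34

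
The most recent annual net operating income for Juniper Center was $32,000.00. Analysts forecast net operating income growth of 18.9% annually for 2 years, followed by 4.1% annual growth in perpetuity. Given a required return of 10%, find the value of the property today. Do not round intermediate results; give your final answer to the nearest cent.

D_1 = 38048.00000
D_2 = 45239.07200
Terminal value at year 2: TV = D_2×(1+g_2)/(r−g_2) = 47093.87395/0.059 = 798201.25342
P_0 = D_1/(1+r)^1 + D_2/(1+r)^2 + TV/(1+r)^2
    = 34589.09091 + 37387.66281 + 659670.45737 = 731647.21109

$731647.21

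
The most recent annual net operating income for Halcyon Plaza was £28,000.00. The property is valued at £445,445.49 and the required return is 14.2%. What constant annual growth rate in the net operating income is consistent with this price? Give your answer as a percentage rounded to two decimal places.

P = D₀(1+g)/(r−g) ⇒ P(r−g) = D₀(1+g) ⇒ g(P+D₀) = P·r − D₀
g = (P·r − D₀)/(P + D₀) = (£445,445.49×0.142 − £28,000.00) / (£445,445.49 + £28,000.00) = 0.074461

7.45%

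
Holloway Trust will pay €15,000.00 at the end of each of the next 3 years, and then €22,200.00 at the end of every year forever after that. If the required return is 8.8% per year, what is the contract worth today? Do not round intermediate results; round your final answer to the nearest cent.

€233982.25

PV of 3-year annuity: €15,000.00 × [1 − (1+0.088)^−3] / 0.088 = 38105.16861
Perpetuity value at year 3: €22,200.00 / 0.088 = 252272.72727
PV of perpetuity: 252272.72727 / (1+0.088)^3 = 195877.07774
Total PV = 38105.16861 + 195877.07774 = 233982.24634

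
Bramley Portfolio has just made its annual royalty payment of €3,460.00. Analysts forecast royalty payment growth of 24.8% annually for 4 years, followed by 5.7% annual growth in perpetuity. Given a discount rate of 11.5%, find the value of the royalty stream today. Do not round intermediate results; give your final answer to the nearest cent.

€117454.61

D_1 = 4318.08000
D_2 = 5388.96384
D_3 = 6725.42687
D_4 = 8393.33274
Terminal value at year 4: TV = D_4×(1+g_2)/(r−g_2) = 8871.75270/0.058 = 152961.25349
P_0 = D_1/(1+r)^1 + D_2/(1+r)^2 + D_3/(1+r)^3 + D_4/(1+r)^4 + TV/(1+r)^4
    = 3872.71749 + 4334.66496 + 4851.71468 + 5430.43939 + 98965.07643 = 117454.61294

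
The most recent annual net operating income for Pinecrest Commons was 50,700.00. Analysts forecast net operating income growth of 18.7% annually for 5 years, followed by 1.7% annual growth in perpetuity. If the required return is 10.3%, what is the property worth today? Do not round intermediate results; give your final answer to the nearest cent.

D_1 = 60180.90000
D_2 = 71434.72830
D_3 = 84793.02249
D_4 = 100649.31770
D_5 = 119470.74011
Terminal value at year 5: TV = D_5×(1+g_2)/(r−g_2) = 121501.74269/0.086 = 1412810.96151
P_0 = D_1/(1+r)^1 + D_2/(1+r)^2 + D_3/(1+r)^3 + D_4/(1+r)^4 + D_5/(1+r)^5 + TV/(1+r)^5
    = 54561.10607 + 58716.25830 + 63187.85005 + 67999.98007 + 73178.58236 + 865379.28204 = 1183023.05889

1183023.06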